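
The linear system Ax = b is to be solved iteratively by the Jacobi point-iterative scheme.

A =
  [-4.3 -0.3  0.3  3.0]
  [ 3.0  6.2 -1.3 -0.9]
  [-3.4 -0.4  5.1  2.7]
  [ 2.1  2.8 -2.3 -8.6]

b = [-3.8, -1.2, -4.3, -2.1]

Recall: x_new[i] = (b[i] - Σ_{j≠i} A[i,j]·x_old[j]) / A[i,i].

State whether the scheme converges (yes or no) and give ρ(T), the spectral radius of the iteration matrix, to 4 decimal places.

yes, ρ = 0.9106

Split A = D + L + U, D = diag(-4.3, 6.2, 5.1, -8.6).
Jacobi T = -D⁻¹(L+U): T[0,2] = -(0.3)/(-4.3) = +0.0698; T[0,0] = 0.
  T[0,:] = [+0.0000, -0.0698, +0.0698, +0.6977]
  T[1,:] = [-0.4839, +0.0000, +0.2097, +0.1452]
  T[2,:] = [+0.6667, +0.0784, +0.0000, -0.5294]
  T[3,:] = [+0.2442, +0.3256, -0.2674, +0.0000]
|λ(T)| sorted: 0.9106, 0.4955, 0.4955, 0.1734.
ρ(T) = max|λ| = 0.9106; 0.9106 < 1, so it converges for any x₀.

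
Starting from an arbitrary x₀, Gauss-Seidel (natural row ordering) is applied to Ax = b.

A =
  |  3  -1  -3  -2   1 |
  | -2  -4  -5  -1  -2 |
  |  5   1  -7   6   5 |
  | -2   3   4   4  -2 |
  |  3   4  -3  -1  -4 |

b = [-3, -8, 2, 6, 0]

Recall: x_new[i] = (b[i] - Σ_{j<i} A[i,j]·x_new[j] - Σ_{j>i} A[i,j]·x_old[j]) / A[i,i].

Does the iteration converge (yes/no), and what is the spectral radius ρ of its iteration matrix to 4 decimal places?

no, ρ = 1.3326

Split A = D + L + U, D = diag(3, -4, -7, 4, -4).
T_GS = -(D+L)⁻¹U: row 0 first, T[0,2] = -(-3)/(3) = +1.0000; later rows by forward substitution.
  T[0,:] = [+0.0000 +0.3333 +1.0000 +0.6667 -0.3333]
  T[1,:] = [+0.0000 -0.1667 -1.7500 -0.5833 -0.3333]
  T[2,:] = [+0.0000 +0.2143 +0.4643 +1.2500 +0.4286]
  T[3,:] = [+0.0000 +0.0774 +1.3482 -0.4792 +0.1548]
  T[4,:] = [+0.0000 -0.0967 -1.6853 -0.9010 -0.9435]
eigenvalue magnitudes: 1.3326, 0.5340, 0.4338, 0.4338, 0.0000.
spectral radius ρ = 1.3326; 1.3326 > 1 ⇒ diverges.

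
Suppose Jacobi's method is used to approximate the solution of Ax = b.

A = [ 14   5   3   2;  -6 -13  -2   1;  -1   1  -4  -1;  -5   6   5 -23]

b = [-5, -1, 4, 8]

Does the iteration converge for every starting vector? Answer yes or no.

Write A = D+L+U with D = diag(14, -13, -4, -23).
Jacobi T = -D⁻¹(L+U): T[3,1] = -(6)/(-23) = +0.2609; T[3,3] = 0.
  T[0,:] = [+0.0000, -0.3571, -0.2143, -0.1429]
  T[1,:] = [-0.4615, +0.0000, -0.1538, +0.0769]
  T[2,:] = [-0.2500, +0.2500, +0.0000, -0.2500]
  T[3,:] = [-0.2174, +0.2609, +0.2174, +0.0000]
|roots of det(T-λI)|: 0.5417, 0.3623, 0.2274, 0.2274.
ρ = 0.5417; 0.5417 < 1 ⇒ converges.

yes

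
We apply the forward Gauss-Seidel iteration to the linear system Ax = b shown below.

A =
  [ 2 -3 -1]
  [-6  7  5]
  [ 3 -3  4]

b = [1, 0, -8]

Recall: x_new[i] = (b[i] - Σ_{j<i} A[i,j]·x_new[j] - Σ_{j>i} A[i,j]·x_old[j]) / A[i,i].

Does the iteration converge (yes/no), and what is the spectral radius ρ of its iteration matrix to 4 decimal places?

Let D = diag(2, 7, 4); L, U the strict triangles.
T_GS = -(D+L)⁻¹U: row 0 first, T[0,1] = -(-3)/(2) = +1.5000; later rows by forward substitution.
  T[0,:] = [+0.0000, +1.5000, +0.5000]
  T[1,:] = [+0.0000, +1.2857, -0.2857]
  T[2,:] = [+0.0000, -0.1607, -0.5893]
eigenvalue magnitudes: 1.3099, 0.6135, 0.0000.
ρ(T) = max|λ| = 1.3099; 1.3099 > 1: divergent.

no, ρ = 1.3099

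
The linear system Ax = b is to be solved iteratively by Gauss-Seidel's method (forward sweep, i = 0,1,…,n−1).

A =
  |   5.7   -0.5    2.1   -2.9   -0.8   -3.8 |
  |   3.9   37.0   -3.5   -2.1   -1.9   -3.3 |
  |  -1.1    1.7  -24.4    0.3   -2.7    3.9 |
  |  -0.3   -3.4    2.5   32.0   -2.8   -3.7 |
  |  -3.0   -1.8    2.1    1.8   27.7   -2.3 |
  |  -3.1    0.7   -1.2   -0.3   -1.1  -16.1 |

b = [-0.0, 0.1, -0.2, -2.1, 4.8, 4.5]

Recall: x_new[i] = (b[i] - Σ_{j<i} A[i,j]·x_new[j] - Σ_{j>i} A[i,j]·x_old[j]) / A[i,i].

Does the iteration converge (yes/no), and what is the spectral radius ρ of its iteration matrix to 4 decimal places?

Let D = diag(5.7, 37, -24.4, 32, 27.7, -16.1); L, U the strict triangles.
Gauss-Seidel: T = -(D+L)⁻¹U, row 0 first, T[0,5] = -(-3.8)/(5.7) = +0.6667; later rows by forward substitution.
  T[0,:] = [+0.0000  +0.0877  -0.3684  +0.5088  +0.1404  +0.6667]
  T[1,:] = [+0.0000  -0.0092  +0.1334  +0.0031  +0.0366  +0.0189]
  T[2,:] = [+0.0000  -0.0046  +0.0259  -0.0104  -0.1144  +0.1311]
  T[3,:] = [+0.0000  +0.0002  +0.0087  +0.0059  +0.1016  +0.1136]
  T[4,:] = [+0.0000  +0.0092  -0.0338  +0.0557  +0.0196  +0.1391]
  T[5,:] = [+0.0000  -0.0176  +0.0770  -0.1010  -0.0201  -0.1489]
|eigenvalues of T|: 0.2043, 0.0960, 0.0960, 0.0087, 0.0087, 0.0000.
ρ = 0.2043; 0.2043 < 1, so it converges for any x₀.

yes, ρ = 0.2043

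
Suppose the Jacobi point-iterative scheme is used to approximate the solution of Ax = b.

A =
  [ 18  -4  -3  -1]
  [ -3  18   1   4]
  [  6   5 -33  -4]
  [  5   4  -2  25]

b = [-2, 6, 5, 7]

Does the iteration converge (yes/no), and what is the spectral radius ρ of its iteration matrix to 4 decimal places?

Write A = D+L+U with D = diag(18, 18, -33, 25).
T_J = -D⁻¹(L+U): T[3,2] = -(-2)/(25) = +0.0800; T[3,3] = 0.
  T[0,:] = [+0.0000 +0.2222 +0.1667 +0.0556]
  T[1,:] = [+0.1667 +0.0000 -0.0556 -0.2222]
  T[2,:] = [+0.1818 +0.1515 +0.0000 -0.1212]
  T[3,:] = [-0.2000 -0.1600 +0.0800 +0.0000]
eigenvalue magnitudes: 0.3297, 0.1844, 0.1844, 0.0030.
spectral radius ρ = 0.3297; 0.3297 < 1: convergent.

yes, ρ = 0.3297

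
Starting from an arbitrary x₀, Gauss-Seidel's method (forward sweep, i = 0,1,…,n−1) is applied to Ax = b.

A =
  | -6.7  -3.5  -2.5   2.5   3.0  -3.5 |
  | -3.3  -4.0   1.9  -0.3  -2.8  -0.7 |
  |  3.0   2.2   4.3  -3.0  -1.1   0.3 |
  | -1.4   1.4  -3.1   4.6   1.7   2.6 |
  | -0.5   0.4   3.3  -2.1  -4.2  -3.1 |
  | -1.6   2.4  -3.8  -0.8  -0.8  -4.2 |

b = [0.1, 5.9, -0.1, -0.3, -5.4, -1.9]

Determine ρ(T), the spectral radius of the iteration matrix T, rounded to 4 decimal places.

1.4508

A = D + L + U where D = diag(-6.7, -4, 4.3, 4.6, -4.2, -4.2).
Gauss-Seidel: T = -(D+L)⁻¹U, row 0 first, T[0,4] = -(3)/(-6.7) = +0.4478; later rows by forward substitution.
  T[0,:] = [+0.0000 -0.5224 -0.3731 +0.3731 +0.4478 -0.5224]
  T[1,:] = [+0.0000 +0.4310 +0.7828 -0.3828 -1.0694 +0.2560]
  T[2,:] = [+0.0000 +0.1440 -0.1402 +0.6332 +0.4906 +0.1637]
  T[3,:] = [+0.0000 -0.1931 -0.4463 +0.6568 +0.4228 -0.6918]
  T[4,:] = [+0.0000 +0.3129 +0.2320 +0.0882 +0.0189 -0.1770]
  T[5,:] = [+0.0000 +0.2922 +0.7571 -1.0757 -1.3096 +0.3626]
eigenvalue magnitudes: 1.4508, 0.6835, 0.4669, 0.4669, 0.0832, 0.0000.
ρ = 1.4508; 1.4508 > 1: divergent.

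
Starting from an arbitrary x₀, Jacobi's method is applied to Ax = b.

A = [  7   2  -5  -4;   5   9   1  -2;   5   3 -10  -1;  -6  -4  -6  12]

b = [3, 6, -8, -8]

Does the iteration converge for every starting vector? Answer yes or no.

yes

Let D = diag(7, 9, -10, 12); L, U the strict triangles.
Jacobi T = -D⁻¹(L+U): T[2,3] = -(-1)/(-10) = -0.1000; T[2,2] = 0.
  T[0,:] = [+0.0000 -0.2857 +0.7143 +0.5714]
  T[1,:] = [-0.5556 +0.0000 -0.1111 +0.2222]
  T[2,:] = [+0.5000 +0.3000 +0.0000 -0.1000]
  T[3,:] = [+0.5000 +0.3333 +0.5000 +0.0000]
|eigenvalues of T|: 0.9171, 0.7646, 0.3478, 0.1953.
ρ(T) = max|λ| = 0.9171; 0.9171 < 1 ⇒ converges.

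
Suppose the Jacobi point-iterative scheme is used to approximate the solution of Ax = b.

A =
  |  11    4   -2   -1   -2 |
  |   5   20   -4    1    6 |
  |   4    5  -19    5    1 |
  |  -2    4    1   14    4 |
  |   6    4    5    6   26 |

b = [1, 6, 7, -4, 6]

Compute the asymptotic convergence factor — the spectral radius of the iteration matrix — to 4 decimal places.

0.5491

Let D = diag(11, 20, -19, 14, 26); L, U the strict triangles.
T_J = -D⁻¹(L+U): T[1,0] = -(5)/(20) = -0.2500; T[1,1] = 0.
  T[0,:] = [+0.0000, -0.3636, +0.1818, +0.0909, +0.1818]
  T[1,:] = [-0.2500, +0.0000, +0.2000, -0.0500, -0.3000]
  T[2,:] = [+0.2105, +0.2632, +0.0000, +0.2632, +0.0526]
  T[3,:] = [+0.1429, -0.2857, -0.0714, +0.0000, -0.2857]
  T[4,:] = [-0.2308, -0.1538, -0.1923, -0.2308, +0.0000]
|eigenvalues of T|: 0.5491, 0.4438, 0.4438, 0.1817, 0.1817.
spectral radius ρ = 0.5491; 0.5491 < 1: convergent.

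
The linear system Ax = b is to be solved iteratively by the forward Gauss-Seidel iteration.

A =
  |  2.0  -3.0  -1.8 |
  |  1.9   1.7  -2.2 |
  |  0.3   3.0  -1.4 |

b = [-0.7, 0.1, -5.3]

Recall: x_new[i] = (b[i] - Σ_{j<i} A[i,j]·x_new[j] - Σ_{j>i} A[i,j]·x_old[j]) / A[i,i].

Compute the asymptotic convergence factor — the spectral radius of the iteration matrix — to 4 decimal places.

Diagonal D = diag(2, 1.7, -1.4); L, U strict lower/upper.
Gauss-Seidel: T = -(D+L)⁻¹U, row 0 first, T[0,2] = -(-1.8)/(2) = +0.9000; later rows by forward substitution.
  T[0,:] = [+0.0000, +1.5000, +0.9000]
  T[1,:] = [+0.0000, -1.6765, +0.2882]
  T[2,:] = [+0.0000, -3.2710, +0.8105]
eigenvalue magnitudes: 1.2098, 0.3438, 0.0000.
spectral radius ρ = 1.2098; 1.2098 > 1 ⇒ diverges.

1.2098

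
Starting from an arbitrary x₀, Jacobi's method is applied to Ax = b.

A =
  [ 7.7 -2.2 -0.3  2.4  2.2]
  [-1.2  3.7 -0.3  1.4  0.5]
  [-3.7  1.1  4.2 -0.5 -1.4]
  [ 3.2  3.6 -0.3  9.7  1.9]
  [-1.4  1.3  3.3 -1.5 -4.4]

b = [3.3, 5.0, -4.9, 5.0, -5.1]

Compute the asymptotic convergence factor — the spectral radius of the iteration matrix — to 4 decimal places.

0.8743

Write A = D+L+U with D = diag(7.7, 3.7, 4.2, 9.7, -4.4).
Jacobi: T = -D⁻¹(L+U), T[3,4] = -(1.9)/(9.7) = -0.1959; T[3,3] = 0.
  T[0,:] = [+0.0000, +0.2857, +0.0390, -0.3117, -0.2857]
  T[1,:] = [+0.3243, +0.0000, +0.0811, -0.3784, -0.1351]
  T[2,:] = [+0.8810, -0.2619, +0.0000, +0.1190, +0.3333]
  T[3,:] = [-0.3299, -0.3711, +0.0309, +0.0000, -0.1959]
  T[4,:] = [-0.3182, +0.2955, +0.7500, -0.3409, +0.0000]
|eigenvalues of T|: 0.8743, 0.5495, 0.5495, 0.3606, 0.1772.
ρ(T) = max|λ| = 0.8743; 0.8743 < 1, so it converges for any x₀.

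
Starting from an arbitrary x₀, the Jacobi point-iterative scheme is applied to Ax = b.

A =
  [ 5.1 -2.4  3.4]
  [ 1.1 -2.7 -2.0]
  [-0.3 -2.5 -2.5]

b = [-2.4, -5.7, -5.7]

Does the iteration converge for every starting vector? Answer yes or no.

no

Split A = D + L + U, D = diag(5.1, -2.7, -2.5).
Jacobi: T = -D⁻¹(L+U), T[2,0] = -(-0.3)/(-2.5) = -0.1200; T[2,2] = 0.
  T[0,:] = [+0.0000, +0.4706, -0.6667]
  T[1,:] = [+0.4074, +0.0000, -0.7407]
  T[2,:] = [-0.1200, -1.0000, +0.0000]
|λ(T)| sorted: 1.1352, 0.7821, 0.3530.
ρ(T) = max|λ| = 1.1352; 1.1352 > 1, so it fails to converge.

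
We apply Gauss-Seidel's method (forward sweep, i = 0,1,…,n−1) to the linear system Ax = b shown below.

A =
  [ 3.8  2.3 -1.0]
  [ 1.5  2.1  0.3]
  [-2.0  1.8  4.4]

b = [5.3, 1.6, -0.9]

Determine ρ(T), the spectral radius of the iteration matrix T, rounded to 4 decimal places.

0.7404

Write A = D+L+U with D = diag(3.8, 2.1, 4.4).
Gauss-Seidel: T = -(D+L)⁻¹U, row 0 first, T[0,1] = -(2.3)/(3.8) = -0.6053; later rows by forward substitution.
  T[0,:] = [+0.0000, -0.6053, +0.2632]
  T[1,:] = [+0.0000, +0.4323, -0.3308]
  T[2,:] = [+0.0000, -0.4520, +0.2550]
|eigenvalues of T|: 0.7404, 0.0531, 0.0000.
spectral radius ρ = 0.7404; 0.7404 < 1: convergent.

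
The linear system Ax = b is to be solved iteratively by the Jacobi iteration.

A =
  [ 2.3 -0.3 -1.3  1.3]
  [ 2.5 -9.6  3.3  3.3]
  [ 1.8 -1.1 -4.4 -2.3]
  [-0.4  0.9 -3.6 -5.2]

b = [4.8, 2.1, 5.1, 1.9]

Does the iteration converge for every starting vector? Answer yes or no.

yes

Let D = diag(2.3, -9.6, -4.4, -5.2); L, U the strict triangles.
Jacobi: T = -D⁻¹(L+U), T[0,1] = -(-0.3)/(2.3) = +0.1304; T[0,0] = 0.
  T[0,:] = [+0.0000  +0.1304  +0.5652  -0.5652]
  T[1,:] = [+0.2604  +0.0000  +0.3438  +0.3438]
  T[2,:] = [+0.4091  -0.2500  +0.0000  -0.5227]
  T[3,:] = [-0.0769  +0.1731  -0.6923  +0.0000]
|roots of det(T-λI)|: 0.8505, 0.6078, 0.6078, 0.2611.
ρ(T) = max|λ| = 0.8505; 0.8505 < 1, so it converges for any x₀.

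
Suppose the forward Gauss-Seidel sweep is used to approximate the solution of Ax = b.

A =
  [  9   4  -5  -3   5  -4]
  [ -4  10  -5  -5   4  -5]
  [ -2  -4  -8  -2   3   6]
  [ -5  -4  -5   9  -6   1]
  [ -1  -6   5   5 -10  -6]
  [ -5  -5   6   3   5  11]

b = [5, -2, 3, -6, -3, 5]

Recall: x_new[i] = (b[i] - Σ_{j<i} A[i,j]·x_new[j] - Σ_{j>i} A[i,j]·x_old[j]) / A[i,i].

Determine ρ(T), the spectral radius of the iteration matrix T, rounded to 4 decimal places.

1.5064

Split A = D + L + U, D = diag(9, 10, -8, 9, -10, 11).
GS T = -(D+L)⁻¹U: row 0 first, T[0,4] = -(5)/(9) = -0.5556; later rows by forward substitution.
  T[0,:] = [+0.0000, -0.4444, +0.5556, +0.3333, -0.5556, +0.4444]
  T[1,:] = [+0.0000, -0.1778, +0.7222, +0.6333, -0.6222, +0.6778]
  T[2,:] = [+0.0000, +0.2000, -0.5000, -0.6500, +0.8250, +0.3000]
  T[3,:] = [+0.0000, -0.2148, +0.3519, +0.1056, +0.5398, +0.6037]
  T[4,:] = [+0.0000, +0.1437, -0.5630, -0.6856, +1.1113, -0.5993]
  T[5,:] = [+0.0000, -0.3987, +1.0135, +1.0768, -1.6377, +0.4542]
|eigenvalues of T|: 1.5064, 0.8008, 0.3008, 0.3008, 0.0926, 0.0000.
ρ(T) = max|λ| = 1.5064; 1.5064 > 1 ⇒ diverges.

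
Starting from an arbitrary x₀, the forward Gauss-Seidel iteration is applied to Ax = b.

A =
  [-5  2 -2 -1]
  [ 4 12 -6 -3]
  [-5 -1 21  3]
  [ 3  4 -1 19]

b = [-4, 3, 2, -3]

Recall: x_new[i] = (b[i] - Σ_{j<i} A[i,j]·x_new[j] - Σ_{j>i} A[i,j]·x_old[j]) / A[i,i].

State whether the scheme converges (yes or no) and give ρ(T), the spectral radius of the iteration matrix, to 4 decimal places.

Write A = D+L+U with D = diag(-5, 12, 21, 19).
Gauss-Seidel: T = -(D+L)⁻¹U, row 0 first, T[0,1] = -(2)/(-5) = +0.4000; later rows by forward substitution.
  T[0,:] = [+0.0000 +0.4000 -0.4000 -0.2000]
  T[1,:] = [+0.0000 -0.1333 +0.6333 +0.3167]
  T[2,:] = [+0.0000 +0.0889 -0.0651 -0.1754]
  T[3,:] = [+0.0000 -0.0304 -0.0736 -0.0443]
|roots of det(T-λI)|: 0.3290, 0.1679, 0.0816, 0.0000.
ρ(T) = max|λ| = 0.3290; 0.3290 < 1: convergent.

yes, ρ = 0.3290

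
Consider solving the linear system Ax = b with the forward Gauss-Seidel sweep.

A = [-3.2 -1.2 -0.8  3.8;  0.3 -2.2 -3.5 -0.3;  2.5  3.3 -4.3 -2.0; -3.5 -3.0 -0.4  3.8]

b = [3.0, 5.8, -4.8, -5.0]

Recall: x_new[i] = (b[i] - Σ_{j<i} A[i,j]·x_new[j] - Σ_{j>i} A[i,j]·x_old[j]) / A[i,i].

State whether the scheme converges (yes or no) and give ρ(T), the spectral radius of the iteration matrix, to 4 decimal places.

A = D + L + U where D = diag(-3.2, -2.2, -4.3, 3.8).
T_GS = -(D+L)⁻¹U: row 0 first, T[0,1] = -(-1.2)/(-3.2) = -0.3750; later rows by forward substitution.
  T[0,:] = [+0.0000, -0.3750, -0.2500, +1.1875]
  T[1,:] = [+0.0000, -0.0511, -1.6250, +0.0256]
  T[2,:] = [+0.0000, -0.2573, -1.3924, +0.2449]
  T[3,:] = [+0.0000, -0.4128, -1.6597, +1.1397]
|eigenvalues of T|: 1.4826, 1.0076, 0.1711, 0.0000.
spectral radius ρ = 1.4826; 1.4826 > 1: divergent.

no, ρ = 1.4826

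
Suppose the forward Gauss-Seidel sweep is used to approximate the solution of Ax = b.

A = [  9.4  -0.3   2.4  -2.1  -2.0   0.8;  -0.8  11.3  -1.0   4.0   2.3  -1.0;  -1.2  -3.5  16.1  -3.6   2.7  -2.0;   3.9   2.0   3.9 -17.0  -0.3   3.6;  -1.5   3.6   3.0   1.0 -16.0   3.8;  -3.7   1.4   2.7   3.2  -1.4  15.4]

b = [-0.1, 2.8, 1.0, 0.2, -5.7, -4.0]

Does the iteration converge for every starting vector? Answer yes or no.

yes

A = D + L + U where D = diag(9.4, 11.3, 16.1, -17, -16, 15.4).
T_GS = -(D+L)⁻¹U: row 0 first, T[0,4] = -(-2)/(9.4) = +0.2128; later rows by forward substitution.
  T[0,:] = [+0.0000, +0.0319, -0.2553, +0.2234, +0.2128, -0.0851]
  T[1,:] = [+0.0000, +0.0023, +0.0704, -0.3382, -0.1885, +0.0825]
  T[2,:] = [+0.0000, +0.0029, -0.0037, +0.1667, -0.1928, +0.1358]
  T[3,:] = [+0.0000, +0.0082, -0.0511, +0.0497, -0.0352, +0.2331]
  T[4,:] = [+0.0000, -0.0014, +0.0359, -0.0627, -0.1007, +0.3041]
  T[5,:] = [+0.0000, +0.0051, -0.0532, +0.0392, +0.1002, -0.0725]
|λ(T)| sorted: 0.2646, 0.1189, 0.1189, 0.0405, 0.0042, 0.0000.
ρ = 0.2646; 0.2646 < 1 ⇒ converges.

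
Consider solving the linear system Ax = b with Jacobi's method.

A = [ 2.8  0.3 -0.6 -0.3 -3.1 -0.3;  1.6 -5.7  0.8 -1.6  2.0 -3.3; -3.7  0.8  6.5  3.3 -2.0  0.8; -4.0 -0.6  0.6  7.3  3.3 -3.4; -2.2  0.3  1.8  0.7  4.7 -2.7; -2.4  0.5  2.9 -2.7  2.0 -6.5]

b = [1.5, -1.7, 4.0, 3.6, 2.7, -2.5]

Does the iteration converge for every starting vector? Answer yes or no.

no

A = D + L + U where D = diag(2.8, -5.7, 6.5, 7.3, 4.7, -6.5).
Jacobi: T = -D⁻¹(L+U), T[3,5] = -(-3.4)/(7.3) = +0.4658; T[3,3] = 0.
  T[0,:] = [+0.0000, -0.1071, +0.2143, +0.1071, +1.1071, +0.1071]
  T[1,:] = [+0.2807, +0.0000, +0.1404, -0.2807, +0.3509, -0.5789]
  T[2,:] = [+0.5692, -0.1231, +0.0000, -0.5077, +0.3077, -0.1231]
  T[3,:] = [+0.5479, +0.0822, -0.0822, +0.0000, -0.4521, +0.4658]
  T[4,:] = [+0.4681, -0.0638, -0.3830, -0.1489, +0.0000, +0.5745]
  T[5,:] = [-0.3692, +0.0769, +0.4462, -0.4154, +0.3077, +0.0000]
|λ(T)| sorted: 1.2031, 0.6757, 0.6757, 0.6350, 0.6350, 0.0900.
spectral radius ρ = 1.2031; 1.2031 > 1, so it fails to converge.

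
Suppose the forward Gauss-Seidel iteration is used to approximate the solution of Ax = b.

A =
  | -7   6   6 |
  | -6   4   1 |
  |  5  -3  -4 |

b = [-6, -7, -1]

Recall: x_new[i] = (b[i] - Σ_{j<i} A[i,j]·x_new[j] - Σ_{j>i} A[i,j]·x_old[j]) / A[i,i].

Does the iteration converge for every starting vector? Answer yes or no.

no

A = D + L + U where D = diag(-7, 4, -4).
T_GS = -(D+L)⁻¹U: row 0 first, T[0,1] = -(6)/(-7) = +0.8571; later rows by forward substitution.
  T[0,:] = [+0.0000 +0.8571 +0.8571]
  T[1,:] = [+0.0000 +1.2857 +1.0357]
  T[2,:] = [+0.0000 +0.1071 +0.2946]
|roots of det(T-λI)|: 1.3873, 0.1931, 0.0000.
ρ = 1.3873; 1.3873 > 1, so it fails to converge.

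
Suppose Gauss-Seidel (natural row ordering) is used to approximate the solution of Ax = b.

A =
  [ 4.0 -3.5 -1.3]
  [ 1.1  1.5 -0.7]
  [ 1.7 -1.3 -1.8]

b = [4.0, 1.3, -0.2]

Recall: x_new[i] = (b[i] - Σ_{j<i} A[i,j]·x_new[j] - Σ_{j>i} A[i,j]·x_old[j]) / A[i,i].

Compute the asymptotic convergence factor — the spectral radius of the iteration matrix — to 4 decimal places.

0.9192

Split A = D + L + U, D = diag(4, 1.5, -1.8).
GS T = -(D+L)⁻¹U: row 0 first, T[0,2] = -(-1.3)/(4) = +0.3250; later rows by forward substitution.
  T[0,:] = [+0.0000, +0.8750, +0.3250]
  T[1,:] = [+0.0000, -0.6417, +0.2283]
  T[2,:] = [+0.0000, +1.2898, +0.1420]
|λ(T)| sorted: 0.9192, 0.4196, 0.0000.
spectral radius ρ = 0.9192; 0.9192 < 1: convergent.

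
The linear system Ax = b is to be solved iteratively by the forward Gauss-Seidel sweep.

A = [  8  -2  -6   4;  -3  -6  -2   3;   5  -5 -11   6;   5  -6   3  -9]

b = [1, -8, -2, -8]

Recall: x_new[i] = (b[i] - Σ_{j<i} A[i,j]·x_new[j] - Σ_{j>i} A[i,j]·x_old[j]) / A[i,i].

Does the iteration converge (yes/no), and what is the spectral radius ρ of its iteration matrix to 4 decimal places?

yes, ρ = 0.9059

Let D = diag(8, -6, -11, -9); L, U the strict triangles.
Gauss-Seidel: T = -(D+L)⁻¹U, row 0 first, T[0,3] = -(4)/(8) = -0.5000; later rows by forward substitution.
  T[0,:] = [+0.0000 +0.2500 +0.7500 -0.5000]
  T[1,:] = [+0.0000 -0.1250 -0.7083 +0.7500]
  T[2,:] = [+0.0000 +0.1705 +0.6629 -0.0227]
  T[3,:] = [+0.0000 +0.2790 +1.1098 -0.7854]
|roots of det(T-λI)|: 0.9059, 0.6130, 0.0455, 0.0000.
ρ(T) = max|λ| = 0.9059; 0.9059 < 1 ⇒ converges.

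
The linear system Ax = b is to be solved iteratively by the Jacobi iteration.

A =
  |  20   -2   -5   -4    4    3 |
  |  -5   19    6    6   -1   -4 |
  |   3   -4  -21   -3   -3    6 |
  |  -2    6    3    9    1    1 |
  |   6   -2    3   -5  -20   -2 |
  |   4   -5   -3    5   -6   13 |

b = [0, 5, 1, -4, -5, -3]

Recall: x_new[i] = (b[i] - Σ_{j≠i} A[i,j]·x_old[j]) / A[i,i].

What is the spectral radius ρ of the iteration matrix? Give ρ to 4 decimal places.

0.8755

Let D = diag(20, 19, -21, 9, -20, 13); L, U the strict triangles.
T_J = -D⁻¹(L+U): T[0,3] = -(-4)/(20) = +0.2000; T[0,0] = 0.
  T[0,:] = [+0.0000, +0.1000, +0.2500, +0.2000, -0.2000, -0.1500]
  T[1,:] = [+0.2632, +0.0000, -0.3158, -0.3158, +0.0526, +0.2105]
  T[2,:] = [+0.1429, -0.1905, +0.0000, -0.1429, -0.1429, +0.2857]
  T[3,:] = [+0.2222, -0.6667, -0.3333, +0.0000, -0.1111, -0.1111]
  T[4,:] = [+0.3000, -0.1000, +0.1500, -0.2500, +0.0000, -0.1000]
  T[5,:] = [-0.3077, +0.3846, +0.2308, -0.3846, +0.4615, +0.0000]
moduli |λ_i(T)| = 0.8755, 0.6922, 0.3223, 0.3223, 0.2458, 0.1043.
ρ(T) = max|λ| = 0.8755; 0.8755 < 1 ⇒ converges.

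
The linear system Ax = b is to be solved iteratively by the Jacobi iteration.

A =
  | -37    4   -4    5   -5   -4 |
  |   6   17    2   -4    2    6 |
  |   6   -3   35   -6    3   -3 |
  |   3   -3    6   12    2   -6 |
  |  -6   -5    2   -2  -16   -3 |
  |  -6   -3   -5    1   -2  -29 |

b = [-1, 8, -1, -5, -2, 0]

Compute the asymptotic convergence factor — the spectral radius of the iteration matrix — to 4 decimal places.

Split A = D + L + U, D = diag(-37, 17, 35, 12, -16, -29).
T_J = -D⁻¹(L+U): T[2,0] = -(6)/(35) = -0.1714; T[2,2] = 0.
  T[0,:] = [+0.0000  +0.1081  -0.1081  +0.1351  -0.1351  -0.1081]
  T[1,:] = [-0.3529  +0.0000  -0.1176  +0.2353  -0.1176  -0.3529]
  T[2,:] = [-0.1714  +0.0857  +0.0000  +0.1714  -0.0857  +0.0857]
  T[3,:] = [-0.2500  +0.2500  -0.5000  +0.0000  -0.1667  +0.5000]
  T[4,:] = [-0.3750  -0.3125  +0.1250  -0.1250  +0.0000  -0.1875]
  T[5,:] = [-0.2069  -0.1034  -0.1724  +0.0345  -0.0690  +0.0000]
|roots of det(T-λI)|: 0.5044, 0.3552, 0.3552, 0.1912, 0.1912, 0.1412.
spectral radius ρ = 0.5044; 0.5044 < 1: convergent.

0.5044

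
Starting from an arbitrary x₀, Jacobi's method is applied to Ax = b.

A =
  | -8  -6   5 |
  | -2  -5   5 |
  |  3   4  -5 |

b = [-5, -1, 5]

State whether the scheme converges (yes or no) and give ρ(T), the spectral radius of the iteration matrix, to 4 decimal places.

Diagonal D = diag(-8, -5, -5); L, U strict lower/upper.
Jacobi: T = -D⁻¹(L+U), T[1,2] = -(5)/(-5) = +1.0000; T[1,1] = 0.
  T[0,:] = [+0.0000  -0.7500  +0.6250]
  T[1,:] = [-0.4000  +0.0000  +1.0000]
  T[2,:] = [+0.6000  +0.8000  +0.0000]
eigenvalue magnitudes: 1.3934, 0.8341, 0.5593.
ρ(T) = max|λ| = 1.3934; 1.3934 > 1, so it fails to converge.

no, ρ = 1.3934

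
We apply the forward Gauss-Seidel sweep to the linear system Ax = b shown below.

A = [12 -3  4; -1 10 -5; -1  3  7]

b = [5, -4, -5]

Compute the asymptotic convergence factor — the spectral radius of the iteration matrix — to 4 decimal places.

Diagonal D = diag(12, 10, 7); L, U strict lower/upper.
Gauss-Seidel: T = -(D+L)⁻¹U, row 0 first, T[0,1] = -(-3)/(12) = +0.2500; later rows by forward substitution.
  T[0,:] = [+0.0000  +0.2500  -0.3333]
  T[1,:] = [+0.0000  +0.0250  +0.4667]
  T[2,:] = [+0.0000  +0.0250  -0.2476]
|roots of det(T-λI)|: 0.2852, 0.0626, 0.0000.
ρ(T) = max|λ| = 0.2852; 0.2852 < 1, so it converges for any x₀.

0.2852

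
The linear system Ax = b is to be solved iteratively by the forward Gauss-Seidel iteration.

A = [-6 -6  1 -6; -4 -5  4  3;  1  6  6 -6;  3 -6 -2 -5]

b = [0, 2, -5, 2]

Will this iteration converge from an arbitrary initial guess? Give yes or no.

no

A = D + L + U where D = diag(-6, -5, 6, -5).
GS T = -(D+L)⁻¹U: row 0 first, T[0,2] = -(1)/(-6) = +0.1667; later rows by forward substitution.
  T[0,:] = [+0.0000  -1.0000  +0.1667  -1.0000]
  T[1,:] = [+0.0000  +0.8000  +0.6667  +1.4000]
  T[2,:] = [+0.0000  -0.6333  -0.6944  -0.2333]
  T[3,:] = [+0.0000  -1.3067  -0.4222  -2.1867]
|eigenvalues of T|: 1.3220, 0.6026, 0.6026, 0.0000.
spectral radius ρ = 1.3220; 1.3220 > 1 ⇒ diverges.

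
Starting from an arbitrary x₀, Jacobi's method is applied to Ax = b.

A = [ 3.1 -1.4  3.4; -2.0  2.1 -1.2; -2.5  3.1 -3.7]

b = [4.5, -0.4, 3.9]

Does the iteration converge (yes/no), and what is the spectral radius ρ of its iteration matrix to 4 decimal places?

no, ρ = 1.5286

Split A = D + L + U, D = diag(3.1, 2.1, -3.7).
Jacobi T = -D⁻¹(L+U): T[2,1] = -(3.1)/(-3.7) = +0.8378; T[2,2] = 0.
  T[0,:] = [+0.0000  +0.4516  -1.0968]
  T[1,:] = [+0.9524  +0.0000  +0.5714]
  T[2,:] = [-0.6757  +0.8378  +0.0000]
|roots of det(T-λI)|: 1.5286, 0.8286, 0.8286.
ρ = 1.5286; 1.5286 > 1 ⇒ diverges.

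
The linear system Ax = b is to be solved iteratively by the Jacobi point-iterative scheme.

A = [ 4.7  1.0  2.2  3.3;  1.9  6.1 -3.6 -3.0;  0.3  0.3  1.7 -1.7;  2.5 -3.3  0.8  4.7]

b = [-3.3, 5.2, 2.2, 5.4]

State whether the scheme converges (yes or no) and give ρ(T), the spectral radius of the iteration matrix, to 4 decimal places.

no, ρ = 1.2085

A = D + L + U where D = diag(4.7, 6.1, 1.7, 4.7).
Jacobi: T = -D⁻¹(L+U), T[2,0] = -(0.3)/(1.7) = -0.1765; T[2,2] = 0.
  T[0,:] = [+0.0000, -0.2128, -0.4681, -0.7021]
  T[1,:] = [-0.3115, +0.0000, +0.5902, +0.4918]
  T[2,:] = [-0.1765, -0.1765, +0.0000, +1.0000]
  T[3,:] = [-0.5319, +0.7021, -0.1702, +0.0000]
|λ(T)| sorted: 1.2085, 0.7646, 0.7646, 0.3170.
spectral radius ρ = 1.2085; 1.2085 > 1 ⇒ diverges.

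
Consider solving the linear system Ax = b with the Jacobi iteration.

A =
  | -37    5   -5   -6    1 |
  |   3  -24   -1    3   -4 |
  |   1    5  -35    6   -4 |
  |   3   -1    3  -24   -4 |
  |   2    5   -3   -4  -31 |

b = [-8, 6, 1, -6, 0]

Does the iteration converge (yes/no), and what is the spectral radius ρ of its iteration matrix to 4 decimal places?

A = D + L + U where D = diag(-37, -24, -35, -24, -31).
Jacobi: T = -D⁻¹(L+U), T[0,3] = -(-6)/(-37) = -0.1622; T[0,0] = 0.
  T[0,:] = [+0.0000, +0.1351, -0.1351, -0.1622, +0.0270]
  T[1,:] = [+0.1250, +0.0000, -0.0417, +0.1250, -0.1667]
  T[2,:] = [+0.0286, +0.1429, +0.0000, +0.1714, -0.1143]
  T[3,:] = [+0.1250, -0.0417, +0.1250, +0.0000, -0.1667]
  T[4,:] = [+0.0645, +0.1613, -0.0968, -0.1290, +0.0000]
eigenvalue magnitudes: 0.2200, 0.1408, 0.1408, 0.1377, 0.1377.
ρ(T) = max|λ| = 0.2200; 0.2200 < 1 ⇒ converges.

yes, ρ = 0.2200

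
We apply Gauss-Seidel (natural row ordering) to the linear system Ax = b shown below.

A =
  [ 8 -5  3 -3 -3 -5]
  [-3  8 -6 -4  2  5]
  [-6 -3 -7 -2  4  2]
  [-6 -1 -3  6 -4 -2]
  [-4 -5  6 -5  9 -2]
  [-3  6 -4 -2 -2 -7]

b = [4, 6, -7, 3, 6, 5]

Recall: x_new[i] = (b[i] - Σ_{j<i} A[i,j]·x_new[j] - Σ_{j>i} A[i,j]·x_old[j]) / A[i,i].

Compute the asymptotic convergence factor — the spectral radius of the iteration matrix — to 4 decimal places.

Diagonal D = diag(8, 8, -7, 6, 9, -7); L, U strict lower/upper.
GS T = -(D+L)⁻¹U: row 0 first, T[0,5] = -(-5)/(8) = +0.6250; later rows by forward substitution.
  T[0,:] = [+0.0000, +0.6250, -0.3750, +0.3750, +0.3750, +0.6250]
  T[1,:] = [+0.0000, +0.2344, +0.6094, +0.6406, -0.1094, -0.3906]
  T[2,:] = [+0.0000, -0.6362, +0.0603, -0.8817, +0.2969, -0.0826]
  T[3,:] = [+0.0000, +0.3460, -0.2433, +0.0409, +1.1719, +0.8519]
  T[4,:] = [+0.0000, +1.0243, -0.0035, +1.1331, +0.5590, +0.8113]
  T[5,:] = [+0.0000, -0.0950, +0.7191, +0.5568, -0.9187, -1.0307]
|roots of det(T-λI)|: 1.4261, 0.9669, 0.9669, 0.1854, 0.0344, 0.0000.
spectral radius ρ = 1.4261; 1.4261 > 1: divergent.

1.4261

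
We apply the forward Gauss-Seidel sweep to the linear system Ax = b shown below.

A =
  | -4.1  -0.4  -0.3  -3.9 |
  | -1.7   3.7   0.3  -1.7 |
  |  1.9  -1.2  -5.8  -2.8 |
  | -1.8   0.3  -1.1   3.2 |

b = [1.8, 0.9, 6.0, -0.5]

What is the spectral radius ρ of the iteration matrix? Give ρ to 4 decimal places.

Let D = diag(-4.1, 3.7, -5.8, 3.2); L, U the strict triangles.
T_GS = -(D+L)⁻¹U: row 0 first, T[0,3] = -(-3.9)/(-4.1) = -0.9512; later rows by forward substitution.
  T[0,:] = [+0.0000 -0.0976 -0.0732 -0.9512]
  T[1,:] = [+0.0000 -0.0448 -0.1147 +0.0224]
  T[2,:] = [+0.0000 -0.0227 -0.0002 -0.7990]
  T[3,:] = [+0.0000 -0.0585 -0.0305 -0.8118]
|roots of det(T-λI)|: 0.8470, 0.0504, 0.0504, 0.0000.
spectral radius ρ = 0.8470; 0.8470 < 1, so it converges for any x₀.

0.8470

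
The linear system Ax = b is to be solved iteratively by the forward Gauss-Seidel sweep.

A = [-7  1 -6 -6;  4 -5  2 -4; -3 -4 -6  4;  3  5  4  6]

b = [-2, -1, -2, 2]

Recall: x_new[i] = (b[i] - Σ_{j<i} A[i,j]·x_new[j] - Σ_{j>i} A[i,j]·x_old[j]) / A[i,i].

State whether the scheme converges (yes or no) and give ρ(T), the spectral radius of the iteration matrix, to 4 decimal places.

Split A = D + L + U, D = diag(-7, -5, -6, 6).
GS T = -(D+L)⁻¹U: row 0 first, T[0,1] = -(1)/(-7) = +0.1429; later rows by forward substitution.
  T[0,:] = [+0.0000 +0.1429 -0.8571 -0.8571]
  T[1,:] = [+0.0000 +0.1143 -0.2857 -1.4857]
  T[2,:] = [+0.0000 -0.1476 +0.6190 +2.0857]
  T[3,:] = [+0.0000 -0.0683 +0.2540 +0.2762]
|eigenvalues of T|: 1.3049, 0.3385, 0.0431, 0.0000.
ρ(T) = max|λ| = 1.3049; 1.3049 > 1, so it fails to converge.

no, ρ = 1.3049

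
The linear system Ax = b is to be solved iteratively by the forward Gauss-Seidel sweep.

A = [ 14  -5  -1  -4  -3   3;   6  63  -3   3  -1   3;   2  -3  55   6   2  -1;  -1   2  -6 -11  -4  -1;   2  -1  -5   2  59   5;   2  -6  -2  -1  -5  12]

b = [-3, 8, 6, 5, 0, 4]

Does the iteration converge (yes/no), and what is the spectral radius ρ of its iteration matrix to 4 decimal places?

Let D = diag(14, 63, 55, -11, 59, 12); L, U the strict triangles.
T_GS = -(D+L)⁻¹U: row 0 first, T[0,4] = -(-3)/(14) = +0.2143; later rows by forward substitution.
  T[0,:] = [+0.0000 +0.3571 +0.0714 +0.2857 +0.2143 -0.2143]
  T[1,:] = [+0.0000 -0.0340 +0.0408 -0.0748 -0.0045 -0.0272]
  T[2,:] = [+0.0000 -0.0148 -0.0004 -0.1236 -0.0444 +0.0245]
  T[3,:] = [+0.0000 -0.0306 +0.0011 +0.0278 -0.3597 -0.0897]
  T[4,:] = [+0.0000 -0.0129 -0.0018 -0.0224 +0.0011 -0.0728]
  T[5,:] = [+0.0000 -0.0869 +0.0078 -0.1126 -0.0749 -0.0116]
|eigenvalues of T|: 0.2151, 0.1193, 0.1193, 0.0639, 0.0487, 0.0000.
spectral radius ρ = 0.2151; 0.2151 < 1, so it converges for any x₀.

yes, ρ = 0.2151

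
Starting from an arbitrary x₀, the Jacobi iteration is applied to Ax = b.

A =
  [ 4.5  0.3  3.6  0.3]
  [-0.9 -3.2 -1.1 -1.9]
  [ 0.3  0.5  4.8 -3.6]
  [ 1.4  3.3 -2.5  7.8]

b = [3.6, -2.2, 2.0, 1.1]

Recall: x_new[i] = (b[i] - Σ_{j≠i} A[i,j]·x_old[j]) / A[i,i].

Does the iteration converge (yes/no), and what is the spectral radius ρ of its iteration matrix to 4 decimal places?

yes, ρ = 0.8514

Diagonal D = diag(4.5, -3.2, 4.8, 7.8); L, U strict lower/upper.
Jacobi T = -D⁻¹(L+U): T[1,2] = -(-1.1)/(-3.2) = -0.3438; T[1,1] = 0.
  T[0,:] = [+0.0000  -0.0667  -0.8000  -0.0667]
  T[1,:] = [-0.2812  +0.0000  -0.3438  -0.5938]
  T[2,:] = [-0.0625  -0.1042  +0.0000  +0.7500]
  T[3,:] = [-0.1795  -0.4231  +0.3205  +0.0000]
eigenvalue magnitudes: 0.8514, 0.6270, 0.6270, 0.2507.
ρ(T) = max|λ| = 0.8514; 0.8514 < 1, so it converges for any x₀.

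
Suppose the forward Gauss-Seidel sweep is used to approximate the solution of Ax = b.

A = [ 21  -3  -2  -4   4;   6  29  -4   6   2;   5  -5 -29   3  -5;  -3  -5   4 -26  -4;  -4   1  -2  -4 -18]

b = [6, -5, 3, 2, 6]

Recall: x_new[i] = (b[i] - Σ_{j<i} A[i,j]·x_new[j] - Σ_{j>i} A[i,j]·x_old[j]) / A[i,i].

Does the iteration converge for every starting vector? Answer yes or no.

Let D = diag(21, 29, -29, -26, -18); L, U the strict triangles.
GS T = -(D+L)⁻¹U: row 0 first, T[0,2] = -(-2)/(21) = +0.0952; later rows by forward substitution.
  T[0,:] = [+0.0000 +0.1429 +0.0952 +0.1905 -0.1905]
  T[1,:] = [+0.0000 -0.0296 +0.1182 -0.2463 -0.0296]
  T[2,:] = [+0.0000 +0.0297 -0.0040 +0.1788 -0.2002]
  T[3,:] = [+0.0000 -0.0062 -0.0343 +0.0529 -0.1570]
  T[4,:] = [+0.0000 -0.0353 -0.0065 -0.0876 +0.0978]
|λ(T)| sorted: 0.1832, 0.1168, 0.0571, 0.0571, 0.0000.
ρ(T) = max|λ| = 0.1832; 0.1832 < 1, so it converges for any x₀.

yes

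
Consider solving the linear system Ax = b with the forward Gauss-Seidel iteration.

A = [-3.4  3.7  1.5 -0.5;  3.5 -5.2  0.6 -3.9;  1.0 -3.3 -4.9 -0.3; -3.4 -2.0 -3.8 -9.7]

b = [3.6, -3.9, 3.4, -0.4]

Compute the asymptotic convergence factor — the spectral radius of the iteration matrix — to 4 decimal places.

Split A = D + L + U, D = diag(-3.4, -5.2, -4.9, -9.7).
T_GS = -(D+L)⁻¹U: row 0 first, T[0,1] = -(3.7)/(-3.4) = +1.0882; later rows by forward substitution.
  T[0,:] = [+0.0000 +1.0882 +0.4412 -0.1471]
  T[1,:] = [+0.0000 +0.7325 +0.4123 -0.8490]
  T[2,:] = [+0.0000 -0.2712 -0.1877 +0.4805]
  T[3,:] = [+0.0000 -0.4262 -0.1661 +0.0383]
|roots of det(T-λI)|: 0.9037, 0.3110, 0.0096, 0.0000.
ρ(T) = max|λ| = 0.9037; 0.9037 < 1: convergent.

0.9037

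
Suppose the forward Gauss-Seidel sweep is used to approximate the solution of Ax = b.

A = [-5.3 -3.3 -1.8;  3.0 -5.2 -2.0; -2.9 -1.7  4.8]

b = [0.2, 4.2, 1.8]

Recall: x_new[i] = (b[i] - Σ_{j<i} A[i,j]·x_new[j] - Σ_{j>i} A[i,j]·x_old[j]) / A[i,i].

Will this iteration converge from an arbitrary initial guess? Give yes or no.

yes

Write A = D+L+U with D = diag(-5.3, -5.2, 4.8).
GS T = -(D+L)⁻¹U: row 0 first, T[0,2] = -(-1.8)/(-5.3) = -0.3396; later rows by forward substitution.
  T[0,:] = [+0.0000  -0.6226  -0.3396]
  T[1,:] = [+0.0000  -0.3592  -0.5806]
  T[2,:] = [+0.0000  -0.5034  -0.4108]
|roots of det(T-λI)|: 0.9262, 0.1562, 0.0000.
ρ(T) = max|λ| = 0.9262; 0.9262 < 1, so it converges for any x₀.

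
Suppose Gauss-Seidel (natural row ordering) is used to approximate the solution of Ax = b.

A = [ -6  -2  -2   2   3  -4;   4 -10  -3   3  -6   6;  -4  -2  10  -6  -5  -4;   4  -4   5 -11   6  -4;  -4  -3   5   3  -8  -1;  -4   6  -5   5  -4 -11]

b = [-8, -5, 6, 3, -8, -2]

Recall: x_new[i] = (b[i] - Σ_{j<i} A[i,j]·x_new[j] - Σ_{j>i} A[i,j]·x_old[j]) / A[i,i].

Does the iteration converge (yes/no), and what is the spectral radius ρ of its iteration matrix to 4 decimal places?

Split A = D + L + U, D = diag(-6, -10, 10, -11, -8, -11).
Gauss-Seidel: T = -(D+L)⁻¹U, row 0 first, T[0,3] = -(2)/(-6) = +0.3333; later rows by forward substitution.
  T[0,:] = [+0.0000  -0.3333  -0.3333  +0.3333  +0.5000  -0.6667]
  T[1,:] = [+0.0000  -0.1333  -0.4333  +0.4333  -0.4000  +0.3333]
  T[2,:] = [+0.0000  -0.1600  -0.2200  +0.8200  +0.6200  +0.2000]
  T[3,:] = [+0.0000  -0.1455  -0.0636  +0.3364  +1.1545  -0.6364]
  T[4,:] = [+0.0000  +0.0621  +0.1678  +0.3095  +0.7205  -0.0303]
  T[5,:] = [+0.0000  +0.0325  -0.1051  -0.2172  -0.4190  +0.0551]
|eigenvalues of T|: 1.3710, 0.5349, 0.5349, 0.0616, 0.0616, 0.0000.
ρ = 1.3710; 1.3710 > 1, so it fails to converge.

no, ρ = 1.3710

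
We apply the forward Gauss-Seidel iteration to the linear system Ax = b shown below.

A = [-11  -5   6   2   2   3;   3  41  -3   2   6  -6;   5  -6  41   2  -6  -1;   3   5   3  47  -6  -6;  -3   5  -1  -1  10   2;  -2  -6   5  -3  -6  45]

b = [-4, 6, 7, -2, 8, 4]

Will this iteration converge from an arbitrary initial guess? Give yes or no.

yes

A = D + L + U where D = diag(-11, 41, 41, 47, 10, 45).
Gauss-Seidel: T = -(D+L)⁻¹U, row 0 first, T[0,1] = -(-5)/(-11) = -0.4545; later rows by forward substitution.
  T[0,:] = [+0.0000 -0.4545 +0.5455 +0.1818 +0.1818 +0.2727]
  T[1,:] = [+0.0000 +0.0333 +0.0333 -0.0621 -0.1596 +0.1264]
  T[2,:] = [+0.0000 +0.0603 -0.0617 -0.0800 +0.1008 +0.0096]
  T[3,:] = [+0.0000 +0.0216 -0.0344 +0.0001 +0.1266 +0.0962]
  T[4,:] = [+0.0000 -0.1448 +0.1374 +0.0776 +0.1571 -0.1708]
  T[5,:] = [+0.0000 -0.0403 +0.0516 +0.0190 +0.0050 +0.0115]
eigenvalue magnitudes: 0.2726, 0.2198, 0.0537, 0.0537, 0.0107, 0.0000.
ρ(T) = max|λ| = 0.2726; 0.2726 < 1, so it converges for any x₀.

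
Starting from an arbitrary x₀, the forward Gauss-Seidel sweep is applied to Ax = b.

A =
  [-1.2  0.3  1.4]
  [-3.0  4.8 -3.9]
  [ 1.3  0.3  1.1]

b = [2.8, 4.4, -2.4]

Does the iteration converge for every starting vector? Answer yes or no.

Write A = D+L+U with D = diag(-1.2, 4.8, 1.1).
GS T = -(D+L)⁻¹U: row 0 first, T[0,1] = -(0.3)/(-1.2) = +0.2500; later rows by forward substitution.
  T[0,:] = [+0.0000, +0.2500, +1.1667]
  T[1,:] = [+0.0000, +0.1562, +1.5417]
  T[2,:] = [+0.0000, -0.3381, -1.7992]
moduli |λ_i(T)| = 1.4809, 0.1621, 0.0000.
ρ = 1.4809; 1.4809 > 1 ⇒ diverges.

no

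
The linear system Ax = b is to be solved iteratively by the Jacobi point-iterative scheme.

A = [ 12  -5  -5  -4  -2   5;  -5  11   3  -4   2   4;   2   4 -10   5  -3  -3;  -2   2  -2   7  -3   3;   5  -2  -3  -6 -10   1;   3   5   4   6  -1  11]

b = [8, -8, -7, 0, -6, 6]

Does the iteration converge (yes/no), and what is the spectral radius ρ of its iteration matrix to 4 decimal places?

no, ρ = 1.2234

Write A = D+L+U with D = diag(12, 11, -10, 7, -10, 11).
Jacobi T = -D⁻¹(L+U): T[0,1] = -(-5)/(12) = +0.4167; T[0,0] = 0.
  T[0,:] = [+0.0000 +0.4167 +0.4167 +0.3333 +0.1667 -0.4167]
  T[1,:] = [+0.4545 +0.0000 -0.2727 +0.3636 -0.1818 -0.3636]
  T[2,:] = [+0.2000 +0.4000 +0.0000 +0.5000 -0.3000 -0.3000]
  T[3,:] = [+0.2857 -0.2857 +0.2857 +0.0000 +0.4286 -0.4286]
  T[4,:] = [+0.5000 -0.2000 -0.3000 -0.6000 +0.0000 +0.1000]
  T[5,:] = [-0.2727 -0.4545 -0.3636 -0.5455 +0.0909 +0.0000]
|λ(T)| sorted: 1.2234, 0.6884, 0.4724, 0.4724, 0.4268, 0.1044.
ρ(T) = max|λ| = 1.2234; 1.2234 > 1: divergent.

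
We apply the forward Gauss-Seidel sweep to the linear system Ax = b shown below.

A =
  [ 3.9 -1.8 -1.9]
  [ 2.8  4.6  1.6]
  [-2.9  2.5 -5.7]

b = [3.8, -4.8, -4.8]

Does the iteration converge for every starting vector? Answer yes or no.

Split A = D + L + U, D = diag(3.9, 4.6, -5.7).
GS T = -(D+L)⁻¹U: row 0 first, T[0,1] = -(-1.8)/(3.9) = +0.4615; later rows by forward substitution.
  T[0,:] = [+0.0000, +0.4615, +0.4872]
  T[1,:] = [+0.0000, -0.2809, -0.6444]
  T[2,:] = [+0.0000, -0.3580, -0.5305]
|λ(T)| sorted: 0.9020, 0.0906, 0.0000.
ρ(T) = max|λ| = 0.9020; 0.9020 < 1: convergent.

yes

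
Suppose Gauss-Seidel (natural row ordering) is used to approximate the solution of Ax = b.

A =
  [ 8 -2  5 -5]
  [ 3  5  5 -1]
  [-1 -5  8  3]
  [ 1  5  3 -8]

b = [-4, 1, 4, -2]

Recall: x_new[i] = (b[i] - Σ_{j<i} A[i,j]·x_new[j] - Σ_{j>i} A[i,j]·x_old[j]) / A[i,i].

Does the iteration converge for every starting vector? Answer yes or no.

Let D = diag(8, 5, 8, -8); L, U the strict triangles.
Gauss-Seidel: T = -(D+L)⁻¹U, row 0 first, T[0,3] = -(-5)/(8) = +0.6250; later rows by forward substitution.
  T[0,:] = [+0.0000, +0.2500, -0.6250, +0.6250]
  T[1,:] = [+0.0000, -0.1500, -0.6250, -0.1750]
  T[2,:] = [+0.0000, -0.0625, -0.4688, -0.4062]
  T[3,:] = [+0.0000, -0.0859, -0.6445, -0.1836]
moduli |λ_i(T)| = 0.9307, 0.1934, 0.0651, 0.0000.
ρ(T) = max|λ| = 0.9307; 0.9307 < 1, so it converges for any x₀.

yes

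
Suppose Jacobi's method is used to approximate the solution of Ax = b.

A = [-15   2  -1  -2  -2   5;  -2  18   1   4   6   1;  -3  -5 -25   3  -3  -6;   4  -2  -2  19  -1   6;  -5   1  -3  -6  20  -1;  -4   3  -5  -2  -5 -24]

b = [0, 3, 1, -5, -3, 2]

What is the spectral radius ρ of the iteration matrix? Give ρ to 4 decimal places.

0.5003

Write A = D+L+U with D = diag(-15, 18, -25, 19, 20, -24).
T_J = -D⁻¹(L+U): T[2,4] = -(-3)/(-25) = -0.1200; T[2,2] = 0.
  T[0,:] = [+0.0000, +0.1333, -0.0667, -0.1333, -0.1333, +0.3333]
  T[1,:] = [+0.1111, +0.0000, -0.0556, -0.2222, -0.3333, -0.0556]
  T[2,:] = [-0.1200, -0.2000, +0.0000, +0.1200, -0.1200, -0.2400]
  T[3,:] = [-0.2105, +0.1053, +0.1053, +0.0000, +0.0526, -0.3158]
  T[4,:] = [+0.2500, -0.0500, +0.1500, +0.3000, +0.0000, +0.0500]
  T[5,:] = [-0.1667, +0.1250, -0.2083, -0.0833, -0.2083, +0.0000]
|λ(T)| sorted: 0.5003, 0.3247, 0.3247, 0.2999, 0.2089, 0.2089.
ρ(T) = max|λ| = 0.5003; 0.5003 < 1, so it converges for any x₀.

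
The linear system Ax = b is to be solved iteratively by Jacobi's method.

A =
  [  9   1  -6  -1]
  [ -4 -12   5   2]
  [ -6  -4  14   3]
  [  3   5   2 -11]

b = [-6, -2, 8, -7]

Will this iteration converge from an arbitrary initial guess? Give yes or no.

A = D + L + U where D = diag(9, -12, 14, -11).
Jacobi T = -D⁻¹(L+U): T[0,1] = -(1)/(9) = -0.1111; T[0,0] = 0.
  T[0,:] = [+0.0000  -0.1111  +0.6667  +0.1111]
  T[1,:] = [-0.3333  +0.0000  +0.4167  +0.1667]
  T[2,:] = [+0.4286  +0.2857  +0.0000  -0.2143]
  T[3,:] = [+0.2727  +0.4545  +0.1818  +0.0000]
|eigenvalues of T|: 0.8520, 0.4677, 0.1930, 0.1930.
spectral radius ρ = 0.8520; 0.8520 < 1 ⇒ converges.

yes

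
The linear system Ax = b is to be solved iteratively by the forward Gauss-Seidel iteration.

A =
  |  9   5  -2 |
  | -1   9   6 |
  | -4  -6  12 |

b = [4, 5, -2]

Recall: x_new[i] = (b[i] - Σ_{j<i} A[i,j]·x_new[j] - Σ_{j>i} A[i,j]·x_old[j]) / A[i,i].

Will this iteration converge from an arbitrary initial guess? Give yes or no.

Split A = D + L + U, D = diag(9, 9, 12).
Gauss-Seidel: T = -(D+L)⁻¹U, row 0 first, T[0,2] = -(-2)/(9) = +0.2222; later rows by forward substitution.
  T[0,:] = [+0.0000  -0.5556  +0.2222]
  T[1,:] = [+0.0000  -0.0617  -0.6420]
  T[2,:] = [+0.0000  -0.2160  -0.2469]
|roots of det(T-λI)|: 0.5381, 0.2294, 0.0000.
ρ(T) = max|λ| = 0.5381; 0.5381 < 1 ⇒ converges.

yes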